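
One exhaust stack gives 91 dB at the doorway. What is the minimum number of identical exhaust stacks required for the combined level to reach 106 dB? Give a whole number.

The shortfall is 106 − 91 = 15.0 dB, and N units add 10·log₁₀ N, so need 10·log₁₀ N ≥ 15.0.
N ≥ 10^(15.0/10) = 31.623, so N = 32.

32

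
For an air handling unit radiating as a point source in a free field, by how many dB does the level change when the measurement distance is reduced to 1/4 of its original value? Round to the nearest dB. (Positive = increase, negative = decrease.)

A point source loses 6 dB per doubling of distance; generally ΔL = −20·log₁₀(r₂/r₁).
ΔL = −20·log₁₀(0.25) = +12.04 dB.

+12 dB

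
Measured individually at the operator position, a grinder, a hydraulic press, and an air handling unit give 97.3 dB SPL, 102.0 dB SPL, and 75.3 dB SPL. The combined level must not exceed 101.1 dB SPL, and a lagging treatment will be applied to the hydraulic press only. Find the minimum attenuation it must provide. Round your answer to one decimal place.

The untreated sources together contribute 10^(97.3/10) + 10^(75.3/10) = 5.404e+09, i.e. 97.33 dB SPL.
To meet 101.1 dB SPL overall, the treated hydraulic press may contribute at most 10^(101.1/10) − 5.404e+09 = 7.478e+09, i.e. 98.74 dB SPL.
Required insertion loss = 102.0 − 98.74 = 3.26 dB.

3.3 dB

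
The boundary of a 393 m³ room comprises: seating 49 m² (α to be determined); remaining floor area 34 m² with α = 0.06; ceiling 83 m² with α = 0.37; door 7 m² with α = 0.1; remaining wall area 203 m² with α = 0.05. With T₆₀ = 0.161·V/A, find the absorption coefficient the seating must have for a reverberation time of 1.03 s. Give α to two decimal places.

0.36

Required total absorption A = 0.161·393/1.03 = 61.43 m².
Absorption from the other surfaces = 34·0.06 + 83·0.37 + 7·0.1 + 203·0.05 = 43.60 m², so the seating must supply 17.83 m² over 49 m².
α = 17.83/49 = 0.364.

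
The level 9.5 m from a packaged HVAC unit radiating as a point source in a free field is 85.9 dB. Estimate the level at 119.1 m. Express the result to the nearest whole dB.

For a point source, L₂ = L₁ − 20·log₁₀(r₂/r₁).
L₂ = 85.9 − 20·log₁₀(119.1/9.5) = 85.9 − 21.964 = 63.94 dB.

64 dB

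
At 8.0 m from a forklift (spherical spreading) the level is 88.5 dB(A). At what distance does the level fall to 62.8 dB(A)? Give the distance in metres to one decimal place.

154.2 m

Point-source spreading drops the level by 20·log₁₀(r₂/r₁); inverting, r₂/r₁ = 10^(ΔL/20).
r₂ = 8.0·10^((88.5−62.8)/20) = 8.0·10^(25.7/20) = 154.20 m.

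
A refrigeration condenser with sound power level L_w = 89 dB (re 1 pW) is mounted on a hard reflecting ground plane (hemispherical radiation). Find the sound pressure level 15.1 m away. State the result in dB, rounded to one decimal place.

57.4 dB

Free-field hemispherical radiation: L_p = L_w − 10·log₁₀(2π·r²), r = 15.1 m.
2π·r² = 1433 m², 10·log₁₀ of that is 31.561 dB.
L_p = 89 − 31.561 = 57.44 dB.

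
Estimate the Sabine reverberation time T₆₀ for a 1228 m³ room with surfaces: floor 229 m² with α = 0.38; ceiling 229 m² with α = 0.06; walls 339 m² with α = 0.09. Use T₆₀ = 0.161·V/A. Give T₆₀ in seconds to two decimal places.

Summing Sᵢαᵢ: 229·0.38 + 229·0.06 + 339·0.09 = 131.27 m².
T₆₀ = 0.161·V/A = 0.161·1228/131.27 = 1.506 s.

1.51 s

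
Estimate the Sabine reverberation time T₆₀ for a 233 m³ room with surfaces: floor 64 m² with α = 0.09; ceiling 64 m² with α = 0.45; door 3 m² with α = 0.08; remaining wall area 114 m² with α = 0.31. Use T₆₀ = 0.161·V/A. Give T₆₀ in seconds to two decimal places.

Total absorption A = 64·0.09 + 64·0.45 + 3·0.08 + 114·0.31 = 70.14 m² sabins.
T₆₀ = 0.161·V/A = 0.161·233/70.14 = 0.535 s.

0.53 s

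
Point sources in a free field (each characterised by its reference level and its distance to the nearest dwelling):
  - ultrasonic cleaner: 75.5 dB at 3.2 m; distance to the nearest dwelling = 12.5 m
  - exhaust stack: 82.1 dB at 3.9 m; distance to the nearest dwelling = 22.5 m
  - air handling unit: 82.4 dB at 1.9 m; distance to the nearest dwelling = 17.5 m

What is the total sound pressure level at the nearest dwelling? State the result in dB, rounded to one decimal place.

69.7 dB

Apply inverse-square spreading to bring every level to the receiver, then sum 10^(L/10).
ultrasonic cleaner: 75.5 − 20·log₁₀(12.5/3.2) = 75.5 − 11.84 = 63.66 dB.
exhaust stack: 82.1 − 20·log₁₀(22.5/3.9) = 82.1 − 15.22 = 66.88 dB.
air handling unit: 82.4 − 20·log₁₀(17.5/1.9) = 82.4 − 19.29 = 63.11 dB.
Σ 10^(L/10) = 9.246e+06 → L_total = 10·log₁₀(9.246e+06) = 69.66 dB.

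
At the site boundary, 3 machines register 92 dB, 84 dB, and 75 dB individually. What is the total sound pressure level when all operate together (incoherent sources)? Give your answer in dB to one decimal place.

For uncorrelated sources the intensities add, so convert each level to linear form, sum, and take 10·log₁₀ of the total.
Σ 10^(L/10) = 10^(92/10) + 10^(84/10) + 10^(75/10) = 1.868e+09.
L_total = 10·log₁₀(1.868e+09) = 92.71 dB.

92.7 dB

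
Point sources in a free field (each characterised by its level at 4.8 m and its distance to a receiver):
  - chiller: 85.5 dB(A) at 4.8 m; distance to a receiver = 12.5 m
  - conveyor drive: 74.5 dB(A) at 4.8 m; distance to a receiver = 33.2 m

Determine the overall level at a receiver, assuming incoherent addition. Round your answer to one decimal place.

77.2 dB(A)

First find each source's level at the receiver (point-source: −20·log₁₀(r/r_ref)), then combine on an intensity basis.
chiller: 85.5 − 20·log₁₀(12.5/4.8) = 85.5 − 8.31 = 77.19 dB(A).
conveyor drive: 74.5 − 20·log₁₀(33.2/4.8) = 74.5 − 16.80 = 57.70 dB(A).
Σ 10^(L/10) = 5.291e+07 → L_total = 10·log₁₀(5.291e+07) = 77.24 dB(A).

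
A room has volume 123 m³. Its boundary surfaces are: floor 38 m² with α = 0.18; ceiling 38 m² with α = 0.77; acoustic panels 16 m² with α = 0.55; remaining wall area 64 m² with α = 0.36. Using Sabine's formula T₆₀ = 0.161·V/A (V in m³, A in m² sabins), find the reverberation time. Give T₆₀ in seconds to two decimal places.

Summing Sᵢαᵢ: 38·0.18 + 38·0.77 + 16·0.55 + 64·0.36 = 67.94 m².
T₆₀ = 0.161 × 123 / 67.94 = 0.291 s.

0.29 s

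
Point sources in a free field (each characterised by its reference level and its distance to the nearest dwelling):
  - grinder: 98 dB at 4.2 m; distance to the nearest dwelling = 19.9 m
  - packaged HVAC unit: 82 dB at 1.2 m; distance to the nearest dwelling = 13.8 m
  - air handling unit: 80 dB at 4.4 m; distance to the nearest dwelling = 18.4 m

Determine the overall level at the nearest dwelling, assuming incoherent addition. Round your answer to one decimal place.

84.6 dB

First find each source's level at the receiver (point-source: −20·log₁₀(r/r_ref)), then combine on an intensity basis.
grinder: 98 − 20·log₁₀(19.9/4.2) = 98 − 13.51 = 84.49 dB.
packaged HVAC unit: 82 − 20·log₁₀(13.8/1.2) = 82 − 21.21 = 60.79 dB.
air handling unit: 80 − 20·log₁₀(18.4/4.4) = 80 − 12.43 = 67.57 dB.
Σ 10^(L/10) = 2.880e+08 → L_total = 10·log₁₀(2.880e+08) = 84.59 dB.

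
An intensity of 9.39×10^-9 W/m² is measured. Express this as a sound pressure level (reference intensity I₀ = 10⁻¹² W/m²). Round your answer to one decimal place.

39.7 dB

Dividing by I₀ shifts the exponent by 12: I/I₀ = 9.39×10^3.
L = 10·(0.9727 + 3) = 39.73 dB.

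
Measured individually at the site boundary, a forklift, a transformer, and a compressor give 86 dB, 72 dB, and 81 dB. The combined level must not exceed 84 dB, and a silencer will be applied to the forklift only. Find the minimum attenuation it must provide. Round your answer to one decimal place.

Fixed contribution from the other sources: Σ 10^(L/10) = 10^(72/10) + 10^(81/10) = 1.417e+08 (81.51 dB).
The limit corresponds to 10^(84/10) = 2.512e+08; subtracting the fixed part leaves 1.094e+08 for the forklift, i.e. 80.39 dB.
So the forklift must be reduced from 86 to 80.39 dB: IL = 5.61 dB.

5.6 dB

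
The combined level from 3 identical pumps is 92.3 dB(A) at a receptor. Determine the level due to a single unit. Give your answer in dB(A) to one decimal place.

87.5 dB(A)

Dividing the total intensity by 3 lowers the level by 10·log₁₀ 3 = 4.771 dB: L₁ = 92.3 − 4.771.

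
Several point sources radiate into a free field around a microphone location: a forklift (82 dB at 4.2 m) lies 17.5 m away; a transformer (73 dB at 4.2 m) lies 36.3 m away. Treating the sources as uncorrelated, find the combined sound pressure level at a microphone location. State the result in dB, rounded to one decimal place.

Apply inverse-square spreading to bring every level to the receiver, then sum 10^(L/10).
forklift: 82 − 20·log₁₀(17.5/4.2) = 82 − 12.40 = 69.60 dB.
transformer: 73 − 20·log₁₀(36.3/4.2) = 73 − 18.73 = 54.27 dB.
Σ 10^(L/10) = 9.396e+06 → L_total = 10·log₁₀(9.396e+06) = 69.73 dB.

69.7 dB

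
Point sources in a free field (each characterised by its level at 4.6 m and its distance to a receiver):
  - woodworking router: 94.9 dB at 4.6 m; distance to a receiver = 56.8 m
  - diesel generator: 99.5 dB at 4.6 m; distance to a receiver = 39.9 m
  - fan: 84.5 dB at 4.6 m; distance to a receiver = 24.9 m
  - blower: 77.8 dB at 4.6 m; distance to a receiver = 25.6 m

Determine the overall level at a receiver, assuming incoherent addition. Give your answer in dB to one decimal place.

Apply inverse-square spreading to bring every level to the receiver, then sum 10^(L/10).
woodworking router: 94.9 − 20·log₁₀(56.8/4.6) = 94.9 − 21.83 = 73.07 dB.
diesel generator: 99.5 − 20·log₁₀(39.9/4.6) = 99.5 − 18.76 = 80.74 dB.
fan: 84.5 − 20·log₁₀(24.9/4.6) = 84.5 − 14.67 = 69.83 dB.
blower: 77.8 − 20·log₁₀(25.6/4.6) = 77.8 − 14.91 = 62.89 dB.
Σ 10^(L/10) = 1.503e+08 → L_total = 10·log₁₀(1.503e+08) = 81.77 dB.

81.8 dB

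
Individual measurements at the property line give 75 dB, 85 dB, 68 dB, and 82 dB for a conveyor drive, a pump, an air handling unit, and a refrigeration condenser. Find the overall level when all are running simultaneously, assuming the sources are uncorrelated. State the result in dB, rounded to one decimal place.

For uncorrelated sources the intensities add, so convert each level to linear form, sum, and take 10·log₁₀ of the total.
Σ 10^(L/10) = 10^(75/10) + 10^(85/10) + 10^(68/10) + 10^(82/10) = 5.126e+08.
L_total = 10·log₁₀(5.126e+08) = 87.10 dB.

87.1 dB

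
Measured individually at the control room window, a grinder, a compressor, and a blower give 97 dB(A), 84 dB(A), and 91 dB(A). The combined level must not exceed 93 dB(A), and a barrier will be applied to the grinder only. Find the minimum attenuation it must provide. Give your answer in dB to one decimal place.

Everything except the grinder sums to 10^(84/10) + 10^(91/10) = 1.510e+09 in linear terms, 91.79 dB(A).
The limit corresponds to 10^(93/10) = 1.995e+09; subtracting the fixed part leaves 4.851e+08 for the grinder, i.e. 86.86 dB(A).
So the grinder must be reduced from 97 to 86.86 dB(A): IL = 10.14 dB.

10.1 dB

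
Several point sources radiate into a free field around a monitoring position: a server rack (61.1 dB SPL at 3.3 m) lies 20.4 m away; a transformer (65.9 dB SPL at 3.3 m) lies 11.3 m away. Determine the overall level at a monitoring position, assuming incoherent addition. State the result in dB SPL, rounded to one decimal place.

55.6 dB SPL

First find each source's level at the receiver (point-source: −20·log₁₀(r/r_ref)), then combine on an intensity basis.
server rack: 61.1 − 20·log₁₀(20.4/3.3) = 61.1 − 15.82 = 45.28 dB SPL.
transformer: 65.9 − 20·log₁₀(11.3/3.3) = 65.9 − 10.69 = 55.21 dB SPL.
Σ 10^(L/10) = 3.655e+05 → L_total = 10·log₁₀(3.655e+05) = 55.63 dB SPL.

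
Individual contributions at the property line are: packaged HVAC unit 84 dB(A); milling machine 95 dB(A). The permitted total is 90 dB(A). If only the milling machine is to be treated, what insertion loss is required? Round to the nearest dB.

6 dB

Everything except the milling machine sums to 10^(84/10) = 2.512e+08 in linear terms, 84.00 dB(A).
To meet 90 dB(A) overall, the treated milling machine may contribute at most 10^(90/10) − 2.512e+08 = 7.488e+08, i.e. 88.74 dB(A).
So the milling machine must be reduced from 95 to 88.74 dB(A): IL = 6.26 dB.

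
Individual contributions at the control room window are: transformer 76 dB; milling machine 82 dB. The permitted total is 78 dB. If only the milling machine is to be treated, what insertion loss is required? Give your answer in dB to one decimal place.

8.3 dB

The untreated sources together contribute 10^(76/10) = 3.981e+07, i.e. 76.00 dB.
The limit corresponds to 10^(78/10) = 6.310e+07; subtracting the fixed part leaves 2.329e+07 for the milling machine, i.e. 73.67 dB.
Required insertion loss = 82 − 73.67 = 8.33 dB.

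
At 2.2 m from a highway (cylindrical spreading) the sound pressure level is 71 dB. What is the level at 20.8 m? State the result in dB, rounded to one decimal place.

Line-source attenuation: ΔL = 10·log₁₀(r₂/r₁) = 10·log₁₀(20.8/2.2) = 9.756 dB.
L₂ = 71 − 10·log₁₀(20.8/2.2) = 71 − 9.756 = 61.24 dB.

61.2 dB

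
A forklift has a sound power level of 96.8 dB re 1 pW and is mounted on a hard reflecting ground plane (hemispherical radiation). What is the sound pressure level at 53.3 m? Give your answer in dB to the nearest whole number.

54 dB

Free-field hemispherical radiation: L_p = L_w − 10·log₁₀(2π·r²), r = 53.3 m.
2π·r² = 1.785e+04 m², 10·log₁₀ of that is 42.516 dB.
L_p = 96.8 − 42.516 = 54.28 dB.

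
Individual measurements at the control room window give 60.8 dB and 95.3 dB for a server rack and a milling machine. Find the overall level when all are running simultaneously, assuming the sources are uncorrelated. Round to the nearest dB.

For uncorrelated sources the intensities add, so convert each level to linear form, sum, and take 10·log₁₀ of the total.
Σ 10^(L/10) = 10^(60.8/10) + 10^(95.3/10) = 3.390e+09.
L_total = 10·log₁₀(3.390e+09) = 95.30 dB.

95 dB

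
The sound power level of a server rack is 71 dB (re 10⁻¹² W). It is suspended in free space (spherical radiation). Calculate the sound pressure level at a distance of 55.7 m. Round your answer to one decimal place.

The power spreads over a sphere of area 4π·r², so L_p = L_w − 10·log₁₀(4π·r²).
4π·r² = 3.899e+04 m², 10·log₁₀ of that is 45.909 dB.
L_p = 71 − 45.909 = 25.09 dB.

25.1 dB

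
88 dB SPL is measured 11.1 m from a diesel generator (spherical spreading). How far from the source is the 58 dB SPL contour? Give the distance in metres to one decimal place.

Point-source spreading drops the level by 20·log₁₀(r₂/r₁); inverting, r₂/r₁ = 10^(ΔL/20).
r₂ = 11.1·10^((88−58)/20) = 11.1·10^(30.0/20) = 351.01 m.

351.0 m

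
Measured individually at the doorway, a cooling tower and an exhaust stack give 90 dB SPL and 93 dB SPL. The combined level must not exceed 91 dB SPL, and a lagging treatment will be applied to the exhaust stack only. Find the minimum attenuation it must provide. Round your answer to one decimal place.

8.9 dB

Fixed contribution from the other source: Σ 10^(L/10) = 10^(90/10) = 1.000e+09 (90.00 dB SPL).
To meet 91 dB SPL overall, the treated exhaust stack may contribute at most 10^(91/10) − 1.000e+09 = 2.589e+08, i.e. 84.13 dB SPL.
Required insertion loss = 93 − 84.13 = 8.87 dB.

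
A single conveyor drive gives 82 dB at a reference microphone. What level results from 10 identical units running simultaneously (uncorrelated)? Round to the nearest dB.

L_total = L₁ + 10·log₁₀ N for N identical incoherent sources.
L_total = 82 + 10·log₁₀(10) = 82 + 10.000 = 92.00 dB.

92 dB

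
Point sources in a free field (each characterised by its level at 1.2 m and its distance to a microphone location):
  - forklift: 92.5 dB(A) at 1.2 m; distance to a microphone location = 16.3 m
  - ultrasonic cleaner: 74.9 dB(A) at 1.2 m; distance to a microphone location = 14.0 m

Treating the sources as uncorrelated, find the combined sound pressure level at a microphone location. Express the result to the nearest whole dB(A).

70 dB(A)

Propagate each source to the receiver with L = L_ref − 20·log₁₀(r/r_ref), then add intensities.
forklift: 92.5 − 20·log₁₀(16.3/1.2) = 92.5 − 22.66 = 69.84 dB(A).
ultrasonic cleaner: 74.9 − 20·log₁₀(14.0/1.2) = 74.9 − 21.34 = 53.56 dB(A).
Σ 10^(L/10) = 9.865e+06 → L_total = 10·log₁₀(9.865e+06) = 69.94 dB(A).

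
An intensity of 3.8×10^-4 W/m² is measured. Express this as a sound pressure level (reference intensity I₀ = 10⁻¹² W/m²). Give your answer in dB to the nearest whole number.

L = 10·log₁₀(I/I₀) = 10·log₁₀(3.8×10^-4/10⁻¹²) = 10·log₁₀(3.8×10^8).
L = 10·(0.5798 + 8) = 85.80 dB.

86 dB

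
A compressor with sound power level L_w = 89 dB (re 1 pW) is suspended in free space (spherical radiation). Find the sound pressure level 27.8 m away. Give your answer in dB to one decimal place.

49.1 dB

Free-field spherical radiation: L_p = L_w − 10·log₁₀(4π·r²), r = 27.8 m.
4π·r² = 9712 m², 10·log₁₀ of that is 39.873 dB.
L_p = 89 − 39.873 = 49.13 dB.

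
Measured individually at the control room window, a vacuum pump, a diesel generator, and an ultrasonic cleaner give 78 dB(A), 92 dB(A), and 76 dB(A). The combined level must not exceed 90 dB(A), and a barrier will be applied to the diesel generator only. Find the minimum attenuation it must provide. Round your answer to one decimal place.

2.5 dB

The untreated sources together contribute 10^(78/10) + 10^(76/10) = 1.029e+08, i.e. 80.12 dB(A).
The limit corresponds to 10^(90/10) = 1.000e+09; subtracting the fixed part leaves 8.971e+08 for the diesel generator, i.e. 89.53 dB(A).
Required insertion loss = 92 − 89.53 = 2.47 dB.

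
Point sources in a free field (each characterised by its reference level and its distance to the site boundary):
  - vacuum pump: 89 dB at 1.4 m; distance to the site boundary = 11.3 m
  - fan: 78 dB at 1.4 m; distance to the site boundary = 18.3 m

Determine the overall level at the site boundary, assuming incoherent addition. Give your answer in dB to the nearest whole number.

Propagate each source to the receiver with L = L_ref − 20·log₁₀(r/r_ref), then add intensities.
vacuum pump: 89 − 20·log₁₀(11.3/1.4) = 89 − 18.14 = 70.86 dB.
fan: 78 − 20·log₁₀(18.3/1.4) = 78 − 22.33 = 55.67 dB.
Σ 10^(L/10) = 1.256e+07 → L_total = 10·log₁₀(1.256e+07) = 70.99 dB.

71 dB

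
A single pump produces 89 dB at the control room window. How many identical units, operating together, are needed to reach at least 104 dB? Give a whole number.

N identical sources give L₁ + 10·log₁₀ N, so require 10·log₁₀ N ≥ 104 − 89 = 15.0 dB.
N ≥ 10^(15.0/10) = 31.623, so N = 32.

32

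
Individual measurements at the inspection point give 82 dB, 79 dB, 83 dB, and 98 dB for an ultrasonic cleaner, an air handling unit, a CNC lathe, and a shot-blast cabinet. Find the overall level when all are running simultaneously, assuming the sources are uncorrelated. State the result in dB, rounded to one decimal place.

Incoherent sources combine by intensity addition: L_total = 10·log₁₀(Σ 10^(L_i/10)).
Σ 10^(L/10) = 10^(82/10) + 10^(79/10) + 10^(83/10) + 10^(98/10) = 6.747e+09.
L_total = 10·log₁₀(6.747e+09) = 98.29 dB.

98.3 dB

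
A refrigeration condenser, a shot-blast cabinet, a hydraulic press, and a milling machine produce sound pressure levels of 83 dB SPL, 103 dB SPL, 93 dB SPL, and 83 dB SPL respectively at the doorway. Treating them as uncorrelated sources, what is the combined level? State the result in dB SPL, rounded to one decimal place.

Incoherent sources combine by intensity addition: L_total = 10·log₁₀(Σ 10^(L_i/10)).
Σ 10^(L/10) = 10^(83/10) + 10^(103/10) + 10^(93/10) + 10^(83/10) = 2.235e+10.
L_total = 10·log₁₀(2.235e+10) = 103.49 dB SPL.

103.5 dB SPL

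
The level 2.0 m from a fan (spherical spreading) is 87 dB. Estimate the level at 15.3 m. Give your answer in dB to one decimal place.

For a point source, L₂ = L₁ − 20·log₁₀(r₂/r₁).
L₂ = 87 − 20·log₁₀(15.3/2.0) = 87 − 17.673 = 69.33 dB.

69.3 dB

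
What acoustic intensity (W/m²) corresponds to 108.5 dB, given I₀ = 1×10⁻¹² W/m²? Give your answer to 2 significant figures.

L = 10·log₁₀(I/I₀) ⇒ I = I₀·10^(L/10) = 10⁻¹² × 10^10.85.

0.071 W/m²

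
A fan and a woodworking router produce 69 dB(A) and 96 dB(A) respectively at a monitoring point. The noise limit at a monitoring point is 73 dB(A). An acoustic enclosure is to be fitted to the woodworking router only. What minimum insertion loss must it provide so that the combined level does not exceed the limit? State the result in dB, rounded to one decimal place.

25.2 dB

Fixed contribution from the other source: Σ 10^(L/10) = 10^(69/10) = 7.943e+06 (69.00 dB(A)).
To meet 73 dB(A) overall, the treated woodworking router may contribute at most 10^(73/10) − 7.943e+06 = 1.201e+07, i.e. 70.80 dB(A).
So the woodworking router must be reduced from 96 to 70.80 dB(A): IL = 25.20 dB.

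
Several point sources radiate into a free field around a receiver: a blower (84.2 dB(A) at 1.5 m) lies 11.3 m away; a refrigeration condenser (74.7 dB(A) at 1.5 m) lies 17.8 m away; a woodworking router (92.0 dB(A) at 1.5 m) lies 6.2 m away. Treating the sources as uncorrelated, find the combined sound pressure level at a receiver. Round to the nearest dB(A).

80 dB(A)

First find each source's level at the receiver (point-source: −20·log₁₀(r/r_ref)), then combine on an intensity basis.
blower: 84.2 − 20·log₁₀(11.3/1.5) = 84.2 − 17.54 = 66.66 dB(A).
refrigeration condenser: 74.7 − 20·log₁₀(17.8/1.5) = 74.7 − 21.49 = 53.21 dB(A).
woodworking router: 92.0 − 20·log₁₀(6.2/1.5) = 92.0 − 12.33 = 79.67 dB(A).
Σ 10^(L/10) = 9.761e+07 → L_total = 10·log₁₀(9.761e+07) = 79.90 dB(A).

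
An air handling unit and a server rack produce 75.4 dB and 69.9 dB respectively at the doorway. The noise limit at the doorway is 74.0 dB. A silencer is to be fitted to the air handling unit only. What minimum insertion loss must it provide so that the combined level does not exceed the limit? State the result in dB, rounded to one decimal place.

The untreated sources together contribute 10^(69.9/10) = 9.772e+06, i.e. 69.90 dB.
The limit corresponds to 10^(74.0/10) = 2.512e+07; subtracting the fixed part leaves 1.535e+07 for the air handling unit, i.e. 71.86 dB.
So the air handling unit must be reduced from 75.4 to 71.86 dB: IL = 3.54 dB.

3.5 dB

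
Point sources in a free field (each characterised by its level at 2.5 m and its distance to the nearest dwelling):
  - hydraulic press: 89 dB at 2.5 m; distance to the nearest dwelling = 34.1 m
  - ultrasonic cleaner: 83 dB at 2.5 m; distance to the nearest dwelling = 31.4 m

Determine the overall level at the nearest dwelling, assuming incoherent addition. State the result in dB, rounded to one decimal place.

Apply inverse-square spreading to bring every level to the receiver, then sum 10^(L/10).
hydraulic press: 89 − 20·log₁₀(34.1/2.5) = 89 − 22.70 = 66.30 dB.
ultrasonic cleaner: 83 − 20·log₁₀(31.4/2.5) = 83 − 21.98 = 61.02 dB.
Σ 10^(L/10) = 5.534e+06 → L_total = 10·log₁₀(5.534e+06) = 67.43 dB.

67.4 dB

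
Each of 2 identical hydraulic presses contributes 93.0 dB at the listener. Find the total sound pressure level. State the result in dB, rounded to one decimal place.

96.0 dB

N identical incoherent sources raise the level by 10·log₁₀ N.
L_total = 93.0 + 10·log₁₀(2) = 93.0 + 3.010 = 96.01 dB.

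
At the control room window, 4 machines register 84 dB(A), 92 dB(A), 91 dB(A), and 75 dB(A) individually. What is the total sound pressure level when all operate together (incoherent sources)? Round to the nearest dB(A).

Incoherent sources combine by intensity addition: L_total = 10·log₁₀(Σ 10^(L_i/10)).
Σ 10^(L/10) = 10^(84/10) + 10^(92/10) + 10^(91/10) + 10^(75/10) = 3.127e+09.
L_total = 10·log₁₀(3.127e+09) = 94.95 dB(A).

95 dB(A)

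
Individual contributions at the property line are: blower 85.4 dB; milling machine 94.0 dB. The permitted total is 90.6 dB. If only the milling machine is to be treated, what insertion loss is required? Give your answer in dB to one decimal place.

Fixed contribution from the other source: Σ 10^(L/10) = 10^(85.4/10) = 3.467e+08 (85.40 dB).
The limit corresponds to 10^(90.6/10) = 1.148e+09; subtracting the fixed part leaves 8.014e+08 for the milling machine, i.e. 89.04 dB.
So the milling machine must be reduced from 94.0 to 89.04 dB: IL = 4.96 dB.

5.0 dB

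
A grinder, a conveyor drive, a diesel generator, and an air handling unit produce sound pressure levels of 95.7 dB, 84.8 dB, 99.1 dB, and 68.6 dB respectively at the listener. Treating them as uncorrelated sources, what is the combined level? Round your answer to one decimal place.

For uncorrelated sources the intensities add, so convert each level to linear form, sum, and take 10·log₁₀ of the total.
Σ 10^(L/10) = 10^(95.7/10) + 10^(84.8/10) + 10^(99.1/10) + 10^(68.6/10) = 1.215e+10.
L_total = 10·log₁₀(1.215e+10) = 100.85 dB.

100.8 dB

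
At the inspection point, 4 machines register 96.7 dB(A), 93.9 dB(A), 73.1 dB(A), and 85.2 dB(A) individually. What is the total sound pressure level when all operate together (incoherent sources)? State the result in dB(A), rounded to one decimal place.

For uncorrelated sources the intensities add, so convert each level to linear form, sum, and take 10·log₁₀ of the total.
Σ 10^(L/10) = 10^(96.7/10) + 10^(93.9/10) + 10^(73.1/10) + 10^(85.2/10) = 7.484e+09.
L_total = 10·log₁₀(7.484e+09) = 98.74 dB(A).

98.7 dB(A)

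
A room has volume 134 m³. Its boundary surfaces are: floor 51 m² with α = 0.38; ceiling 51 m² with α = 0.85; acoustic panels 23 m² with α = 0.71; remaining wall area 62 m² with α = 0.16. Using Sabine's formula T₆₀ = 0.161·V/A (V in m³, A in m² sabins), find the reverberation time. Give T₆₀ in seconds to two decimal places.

Summing Sᵢαᵢ: 51·0.38 + 51·0.85 + 23·0.71 + 62·0.16 = 88.98 m².
T₆₀ = 0.161 × 134 / 88.98 = 0.242 s.

0.24 s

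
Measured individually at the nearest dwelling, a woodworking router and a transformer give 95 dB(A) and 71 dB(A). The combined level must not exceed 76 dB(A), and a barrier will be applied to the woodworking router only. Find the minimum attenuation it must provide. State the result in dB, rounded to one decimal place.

20.7 dB

The untreated sources together contribute 10^(71/10) = 1.259e+07, i.e. 71.00 dB(A).
The limit corresponds to 10^(76/10) = 3.981e+07; subtracting the fixed part leaves 2.722e+07 for the woodworking router, i.e. 74.35 dB(A).
So the woodworking router must be reduced from 95 to 74.35 dB(A): IL = 20.65 dB.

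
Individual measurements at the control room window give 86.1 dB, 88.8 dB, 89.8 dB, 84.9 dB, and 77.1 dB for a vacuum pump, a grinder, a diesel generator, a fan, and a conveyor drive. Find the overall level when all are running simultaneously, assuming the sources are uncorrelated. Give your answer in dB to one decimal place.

93.9 dB

For uncorrelated sources the intensities add, so convert each level to linear form, sum, and take 10·log₁₀ of the total.
Σ 10^(L/10) = 10^(86.1/10) + 10^(88.8/10) + 10^(89.8/10) + 10^(84.9/10) + 10^(77.1/10) = 2.481e+09.
L_total = 10·log₁₀(2.481e+09) = 93.95 dB.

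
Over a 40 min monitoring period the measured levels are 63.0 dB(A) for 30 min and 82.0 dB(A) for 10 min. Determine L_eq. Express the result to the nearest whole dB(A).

Weight each interval's intensity by its duration and average over T = 40 min:
Σ tᵢ·10^(Lᵢ/10) = 30·10^(63.0/10) + 10·10^(82.0/10) = 1.645e+09.
L_eq = 10·log₁₀(1.645e+09/40) = 76.14 dB(A).

76 dB(A)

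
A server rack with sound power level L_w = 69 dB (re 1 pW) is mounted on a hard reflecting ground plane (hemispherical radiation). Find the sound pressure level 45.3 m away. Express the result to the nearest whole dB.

Free-field hemispherical radiation: L_p = L_w − 10·log₁₀(2π·r²), r = 45.3 m.
2π·r² = 1.289e+04 m², 10·log₁₀ of that is 41.104 dB.
L_p = 69 − 41.104 = 27.90 dB.

28 dB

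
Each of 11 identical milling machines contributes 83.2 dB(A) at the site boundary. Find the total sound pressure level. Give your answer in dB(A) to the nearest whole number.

94 dB(A)

L_total = L₁ + 10·log₁₀ N for N identical incoherent sources.
L_total = 83.2 + 10·log₁₀(11) = 83.2 + 10.414 = 93.61 dB(A).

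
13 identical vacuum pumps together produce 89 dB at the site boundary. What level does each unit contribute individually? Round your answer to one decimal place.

For N identical incoherent sources L_total = L₁ + 10·log₁₀ N, so L₁ = 89 − 10·log₁₀(13) = 89 − 11.139.

77.9 dB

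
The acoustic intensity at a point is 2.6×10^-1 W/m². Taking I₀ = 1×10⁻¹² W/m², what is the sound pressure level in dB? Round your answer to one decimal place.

I/I₀ = 2.6×10^-1/10⁻¹² = 2.6×10^11, and L = 10·log₁₀(I/I₀).
L = 10·(0.4150 + 11) = 114.15 dB.

114.1 dB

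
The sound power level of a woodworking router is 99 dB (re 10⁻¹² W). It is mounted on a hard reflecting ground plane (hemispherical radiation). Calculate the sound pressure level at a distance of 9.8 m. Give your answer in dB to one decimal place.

The power spreads over a hemisphere of area 2π·r², so L_p = L_w − 10·log₁₀(2π·r²).
2π·r² = 603.4 m², 10·log₁₀ of that is 27.806 dB.
L_p = 99 − 27.806 = 71.19 dB.

71.2 dB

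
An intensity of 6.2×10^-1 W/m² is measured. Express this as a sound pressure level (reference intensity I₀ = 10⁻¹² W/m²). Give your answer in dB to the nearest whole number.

118 dB

I/I₀ = 6.2×10^-1/10⁻¹² = 6.2×10^11, and L = 10·log₁₀(I/I₀).
L = 10·(0.7924 + 11) = 117.92 dB.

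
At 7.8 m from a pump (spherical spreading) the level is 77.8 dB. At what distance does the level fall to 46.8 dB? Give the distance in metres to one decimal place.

Point-source spreading drops the level by 20·log₁₀(r₂/r₁); inverting, r₂/r₁ = 10^(ΔL/20).
r₂ = 7.8·10^((77.8−46.8)/20) = 7.8·10^(31.0/20) = 276.75 m.

276.8 m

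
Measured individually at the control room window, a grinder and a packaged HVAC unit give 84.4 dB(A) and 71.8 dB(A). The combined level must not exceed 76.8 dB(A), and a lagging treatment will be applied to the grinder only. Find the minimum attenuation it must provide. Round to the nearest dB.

9 dB

Everything except the grinder sums to 10^(71.8/10) = 1.514e+07 in linear terms, 71.80 dB(A).
The limit corresponds to 10^(76.8/10) = 4.786e+07; subtracting the fixed part leaves 3.273e+07 for the grinder, i.e. 75.15 dB(A).
So the grinder must be reduced from 84.4 to 75.15 dB(A): IL = 9.25 dB.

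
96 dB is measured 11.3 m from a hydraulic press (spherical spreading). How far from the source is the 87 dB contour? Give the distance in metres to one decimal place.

31.8 m

Point-source spreading drops the level by 20·log₁₀(r₂/r₁); inverting, r₂/r₁ = 10^(ΔL/20).
r₂ = 11.3·10^((96−87)/20) = 11.3·10^(9.0/20) = 31.85 m.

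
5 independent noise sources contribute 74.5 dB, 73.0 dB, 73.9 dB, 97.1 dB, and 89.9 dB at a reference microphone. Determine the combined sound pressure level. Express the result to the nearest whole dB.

98 dB

For uncorrelated sources the intensities add, so convert each level to linear form, sum, and take 10·log₁₀ of the total.
Σ 10^(L/10) = 10^(74.5/10) + 10^(73.0/10) + 10^(73.9/10) + 10^(97.1/10) + 10^(89.9/10) = 6.179e+09.
L_total = 10·log₁₀(6.179e+09) = 97.91 dB.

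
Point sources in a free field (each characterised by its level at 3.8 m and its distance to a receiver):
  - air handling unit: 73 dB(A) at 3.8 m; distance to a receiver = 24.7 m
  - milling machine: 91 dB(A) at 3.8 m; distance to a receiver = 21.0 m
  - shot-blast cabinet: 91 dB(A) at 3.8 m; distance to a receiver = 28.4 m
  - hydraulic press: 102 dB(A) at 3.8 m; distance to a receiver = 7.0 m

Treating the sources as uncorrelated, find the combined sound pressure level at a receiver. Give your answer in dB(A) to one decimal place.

96.8 dB(A)

Propagate each source to the receiver with L = L_ref − 20·log₁₀(r/r_ref), then add intensities.
air handling unit: 73 − 20·log₁₀(24.7/3.8) = 73 − 16.26 = 56.74 dB(A).
milling machine: 91 − 20·log₁₀(21.0/3.8) = 91 − 14.85 = 76.15 dB(A).
shot-blast cabinet: 91 − 20·log₁₀(28.4/3.8) = 91 − 17.47 = 73.53 dB(A).
hydraulic press: 102 − 20·log₁₀(7.0/3.8) = 102 − 5.31 = 96.69 dB(A).
Σ 10^(L/10) = 4.735e+09 → L_total = 10·log₁₀(4.735e+09) = 96.75 dB(A).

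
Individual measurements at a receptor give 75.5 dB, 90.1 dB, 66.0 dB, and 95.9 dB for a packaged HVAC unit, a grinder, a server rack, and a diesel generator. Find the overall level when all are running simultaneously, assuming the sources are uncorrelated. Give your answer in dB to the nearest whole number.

97 dB

For uncorrelated sources the intensities add, so convert each level to linear form, sum, and take 10·log₁₀ of the total.
Σ 10^(L/10) = 10^(75.5/10) + 10^(90.1/10) + 10^(66.0/10) + 10^(95.9/10) = 4.953e+09.
L_total = 10·log₁₀(4.953e+09) = 96.95 dB.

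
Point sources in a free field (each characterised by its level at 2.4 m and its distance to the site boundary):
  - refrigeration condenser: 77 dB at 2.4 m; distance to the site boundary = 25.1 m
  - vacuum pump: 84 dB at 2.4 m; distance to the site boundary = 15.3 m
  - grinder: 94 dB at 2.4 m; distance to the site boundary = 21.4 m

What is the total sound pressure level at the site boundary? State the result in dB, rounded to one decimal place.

75.8 dB

Propagate each source to the receiver with L = L_ref − 20·log₁₀(r/r_ref), then add intensities.
refrigeration condenser: 77 − 20·log₁₀(25.1/2.4) = 77 − 20.39 = 56.61 dB.
vacuum pump: 84 − 20·log₁₀(15.3/2.4) = 84 − 16.09 = 67.91 dB.
grinder: 94 − 20·log₁₀(21.4/2.4) = 94 − 19.00 = 75.00 dB.
Σ 10^(L/10) = 3.823e+07 → L_total = 10·log₁₀(3.823e+07) = 75.82 dB.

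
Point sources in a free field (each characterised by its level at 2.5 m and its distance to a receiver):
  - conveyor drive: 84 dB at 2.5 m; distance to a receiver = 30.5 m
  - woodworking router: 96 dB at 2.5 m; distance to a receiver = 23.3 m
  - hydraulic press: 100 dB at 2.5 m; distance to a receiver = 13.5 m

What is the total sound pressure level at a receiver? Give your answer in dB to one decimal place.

85.9 dB

Apply inverse-square spreading to bring every level to the receiver, then sum 10^(L/10).
conveyor drive: 84 − 20·log₁₀(30.5/2.5) = 84 − 21.73 = 62.27 dB.
woodworking router: 96 − 20·log₁₀(23.3/2.5) = 96 − 19.39 = 76.61 dB.
hydraulic press: 100 − 20·log₁₀(13.5/2.5) = 100 − 14.65 = 85.35 dB.
Σ 10^(L/10) = 3.905e+08 → L_total = 10·log₁₀(3.905e+08) = 85.92 dB.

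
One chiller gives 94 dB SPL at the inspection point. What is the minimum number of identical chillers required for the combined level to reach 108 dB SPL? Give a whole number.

N identical sources give L₁ + 10·log₁₀ N, so require 10·log₁₀ N ≥ 108 − 94 = 14.0 dB.
N ≥ 10^(14.0/10) = 25.119, so N = 26.

26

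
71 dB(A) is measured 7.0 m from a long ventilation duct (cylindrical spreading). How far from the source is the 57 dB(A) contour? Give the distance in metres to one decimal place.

175.8 m

For a line source L₁ − L₂ = 10·log₁₀(r₂/r₁), so r₂ = r₁·10^((L₁−L₂)/10).
r₂ = 7.0·10^((71−57)/10) = 7.0·10^(14.0/10) = 175.83 m.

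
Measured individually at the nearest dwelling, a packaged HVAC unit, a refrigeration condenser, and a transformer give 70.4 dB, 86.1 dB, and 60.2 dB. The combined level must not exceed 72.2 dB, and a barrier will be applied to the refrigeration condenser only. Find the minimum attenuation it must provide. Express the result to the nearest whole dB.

19 dB

Everything except the refrigeration condenser sums to 10^(70.4/10) + 10^(60.2/10) = 1.201e+07 in linear terms, 70.80 dB.
The limit corresponds to 10^(72.2/10) = 1.660e+07; subtracting the fixed part leaves 4.584e+06 for the refrigeration condenser, i.e. 66.61 dB.
Required insertion loss = 86.1 − 66.61 = 19.49 dB.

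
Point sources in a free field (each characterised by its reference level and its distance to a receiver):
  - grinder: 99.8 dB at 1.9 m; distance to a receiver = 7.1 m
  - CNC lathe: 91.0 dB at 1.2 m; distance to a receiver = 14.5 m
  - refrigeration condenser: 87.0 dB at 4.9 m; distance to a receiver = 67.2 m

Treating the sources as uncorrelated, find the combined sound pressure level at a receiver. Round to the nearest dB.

Apply inverse-square spreading to bring every level to the receiver, then sum 10^(L/10).
grinder: 99.8 − 20·log₁₀(7.1/1.9) = 99.8 − 11.45 = 88.35 dB.
CNC lathe: 91.0 − 20·log₁₀(14.5/1.2) = 91.0 − 21.64 = 69.36 dB.
refrigeration condenser: 87.0 − 20·log₁₀(67.2/4.9) = 87.0 − 22.74 = 64.26 dB.
Σ 10^(L/10) = 6.952e+08 → L_total = 10·log₁₀(6.952e+08) = 88.42 dB.

88 dB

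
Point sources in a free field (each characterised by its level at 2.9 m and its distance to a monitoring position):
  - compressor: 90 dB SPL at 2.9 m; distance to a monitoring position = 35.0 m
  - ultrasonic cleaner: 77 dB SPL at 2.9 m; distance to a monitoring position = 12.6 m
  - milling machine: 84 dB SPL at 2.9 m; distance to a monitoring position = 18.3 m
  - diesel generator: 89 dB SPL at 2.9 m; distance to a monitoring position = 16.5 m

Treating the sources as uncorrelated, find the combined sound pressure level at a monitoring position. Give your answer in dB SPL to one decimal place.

76.1 dB SPL

Propagate each source to the receiver with L = L_ref − 20·log₁₀(r/r_ref), then add intensities.
compressor: 90 − 20·log₁₀(35.0/2.9) = 90 − 21.63 = 68.37 dB SPL.
ultrasonic cleaner: 77 − 20·log₁₀(12.6/2.9) = 77 − 12.76 = 64.24 dB SPL.
milling machine: 84 − 20·log₁₀(18.3/2.9) = 84 − 16.00 = 68.00 dB SPL.
diesel generator: 89 − 20·log₁₀(16.5/2.9) = 89 − 15.10 = 73.90 dB SPL.
Σ 10^(L/10) = 4.037e+07 → L_total = 10·log₁₀(4.037e+07) = 76.06 dB SPL.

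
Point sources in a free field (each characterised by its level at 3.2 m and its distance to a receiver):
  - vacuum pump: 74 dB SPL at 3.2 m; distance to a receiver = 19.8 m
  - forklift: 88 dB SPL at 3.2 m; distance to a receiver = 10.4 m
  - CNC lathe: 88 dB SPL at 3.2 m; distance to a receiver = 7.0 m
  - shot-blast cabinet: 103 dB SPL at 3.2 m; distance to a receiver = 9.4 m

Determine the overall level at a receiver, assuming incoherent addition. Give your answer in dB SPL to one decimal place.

94.0 dB SPL

Propagate each source to the receiver with L = L_ref − 20·log₁₀(r/r_ref), then add intensities.
vacuum pump: 74 − 20·log₁₀(19.8/3.2) = 74 − 15.83 = 58.17 dB SPL.
forklift: 88 − 20·log₁₀(10.4/3.2) = 88 − 10.24 = 77.76 dB SPL.
CNC lathe: 88 − 20·log₁₀(7.0/3.2) = 88 − 6.80 = 81.20 dB SPL.
shot-blast cabinet: 103 − 20·log₁₀(9.4/3.2) = 103 − 9.36 = 93.64 dB SPL.
Σ 10^(L/10) = 2.505e+09 → L_total = 10·log₁₀(2.505e+09) = 93.99 dB SPL.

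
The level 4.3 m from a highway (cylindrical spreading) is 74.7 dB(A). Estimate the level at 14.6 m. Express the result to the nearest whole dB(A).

Line-source attenuation: ΔL = 10·log₁₀(r₂/r₁) = 10·log₁₀(14.6/4.3) = 5.309 dB.
L₂ = 74.7 − 10·log₁₀(14.6/4.3) = 74.7 − 5.309 = 69.39 dB(A).

69 dB(A)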